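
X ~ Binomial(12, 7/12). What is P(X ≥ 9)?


P(X ≥ 9) = Σ P(X=i) for i=9..12
P(X=9) = 277431048125/2229025112064
P(X=10) = 77680693475/1486016741376
P(X=11) = 9886633715/743008370688
P(X=12) = 13841287201/8916100448256
Sum = 569429748377/2972033482752

P(X ≥ 9) = 569429748377/2972033482752 ≈ 19.16%


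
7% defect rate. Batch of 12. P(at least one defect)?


P(all good) = (93/100)^12 = 418596297479370673535601/1000000000000000000000000
P(≥1 defect) = 581403702520629326464399/1000000000000000000000000

P = 581403702520629326464399/1000000000000000000000000 ≈ 58.14%


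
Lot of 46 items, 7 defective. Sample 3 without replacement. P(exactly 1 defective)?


Hypergeometric: C(7,1)×C(39,2)/C(46,3)
= 7×741/15180 = 1729/5060

P(X=1) = 1729/5060 ≈ 34.17%


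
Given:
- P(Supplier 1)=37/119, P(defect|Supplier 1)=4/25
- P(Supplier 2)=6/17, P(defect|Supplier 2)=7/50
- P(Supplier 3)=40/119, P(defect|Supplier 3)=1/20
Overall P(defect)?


P(B) = Σ P(B|Aᵢ)×P(Aᵢ)
  4/25×37/119 = 148/2975
  7/50×6/17 = 21/425
  1/20×40/119 = 2/119
Sum = 69/595

P(defect) = 69/595 ≈ 11.60%


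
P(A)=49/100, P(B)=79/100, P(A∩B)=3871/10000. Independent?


P(A)×P(B) = 3871/10000
P(A∩B) = 3871/10000
Equal ✓ → Independent

Yes, independent


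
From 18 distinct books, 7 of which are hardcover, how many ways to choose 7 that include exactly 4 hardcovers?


Choose 4 of the 7 hardcovers and 3 of the other 11 books:
C(7,4)×C(11,3) = 35×165 = 5775

5775


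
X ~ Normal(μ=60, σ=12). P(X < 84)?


z = (84-60)/12 = 2.0
P(Z < 2.0) = 0.9772

P(X < 84) ≈ 0.9772


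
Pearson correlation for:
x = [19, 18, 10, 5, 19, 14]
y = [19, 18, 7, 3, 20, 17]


n=6, Σx=85, Σy=84, Σxy=1388, Σx²=1367, Σy²=1432
r = (6×1388 - 85×84)/√((6×1367 - 85²)(6×1432 - 84²))
= 1188/√(977×1536) = 1188/√1500672 ≈ 1188/1225.0192 ≈ 0.9698

r ≈ 0.9698


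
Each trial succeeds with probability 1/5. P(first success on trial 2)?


Geometric: P(X=2) = (1-p)^(k-1)×p = (4/5)^1×1/5 = 4/25

P(X=2) = 4/25 ≈ 16.00%


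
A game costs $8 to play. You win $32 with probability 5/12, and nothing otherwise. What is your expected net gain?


E[gain] = (32-8)×5/12 + (-8)×7/12
= 10 - 14/3 = 16/3

Expected net gain = $16/3 ≈ $5.33


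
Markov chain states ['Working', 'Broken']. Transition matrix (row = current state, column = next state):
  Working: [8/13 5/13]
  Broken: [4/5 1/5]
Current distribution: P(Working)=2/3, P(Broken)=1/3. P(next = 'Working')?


P(next=Working) = Σᵢ P(now=i)×P(i→Working)
= 2/3×8/13 + 1/3×4/5
= 16/39 + 4/15 = 44/65

P = 44/65 ≈ 0.6769


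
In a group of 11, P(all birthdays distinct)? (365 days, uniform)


P(all different) = Π(365-i)/365 for i=0..10
= (365/365)×(364/365)×...×(355/365)
= 0.858859

P ≈ 0.8589 ≈ 85.89%


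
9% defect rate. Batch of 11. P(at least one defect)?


P(all good) = (91/100)^11 = 3543686674874777831491/10000000000000000000000
P(≥1 defect) = 6456313325125222168509/10000000000000000000000

P = 6456313325125222168509/10000000000000000000000 ≈ 64.56%


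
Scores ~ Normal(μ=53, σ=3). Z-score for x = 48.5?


z = (x - μ)/σ = (48.5 - 53)/3 = -1.5

z = -1.5


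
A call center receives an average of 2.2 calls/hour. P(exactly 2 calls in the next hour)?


Poisson(λ=2.2): P(X=2) = e^(-λ)×λ^k/k!
= e^(-2.2) × 2.2^2 / 2!
≈ 0.1108031584 × 4.84 / 2 ≈ 0.268144

P(X=2) ≈ 0.268144 ≈ 26.81%


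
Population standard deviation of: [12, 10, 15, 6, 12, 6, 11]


Mean = 72/7
  (12-72/7)²=144/49
  (10-72/7)²=4/49
  (15-72/7)²=1089/49
  (6-72/7)²=900/49
  (12-72/7)²=144/49
  (6-72/7)²=900/49
  (11-72/7)²=25/49
Σ(x-μ)² = 458/7
σ² = (458/7)/7 = 458/49

σ = √(458/49) ≈ 3.0573


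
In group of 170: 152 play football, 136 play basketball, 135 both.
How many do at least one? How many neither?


|A∪B| = 152+136-135 = 153
Neither = 170-153 = 17

At least one: 153; Neither: 17


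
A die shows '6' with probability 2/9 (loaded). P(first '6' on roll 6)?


Geometric: P(X=6) = (1-p)^(k-1)×p = (7/9)^5×2/9 = 33614/531441

P(X=6) = 33614/531441 ≈ 6.33%


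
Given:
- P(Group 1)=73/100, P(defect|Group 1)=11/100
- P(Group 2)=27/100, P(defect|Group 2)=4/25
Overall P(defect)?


P(B) = Σ P(B|Aᵢ)×P(Aᵢ)
  11/100×73/100 = 803/10000
  4/25×27/100 = 27/625
Sum = 247/2000

P(defect) = 247/2000 ≈ 12.35%


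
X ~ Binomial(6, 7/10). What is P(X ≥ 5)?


P(X ≥ 5) = Σ P(X=i) for i=5..6
P(X=5) = 151263/500000
P(X=6) = 117649/1000000
Sum = 16807/40000

P(X ≥ 5) = 16807/40000 ≈ 42.02%


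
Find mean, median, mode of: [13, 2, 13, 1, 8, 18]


Sorted: [1, 2, 8, 13, 13, 18]
Mean = 55/6
Median = 21/2
Freq: {13: 2, 2: 1, 1: 1, 8: 1, 18: 1}
Mode: [13]

Mean=55/6, Median=21/2, Mode=13


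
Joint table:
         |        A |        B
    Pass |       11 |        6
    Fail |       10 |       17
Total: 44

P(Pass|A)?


P(Pass|A) = 11/(11+10) = 11/21

P = 11/21 ≈ 52.38%


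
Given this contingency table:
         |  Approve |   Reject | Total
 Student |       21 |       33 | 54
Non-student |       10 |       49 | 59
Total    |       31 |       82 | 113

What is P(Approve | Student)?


P(Approve | Student) = 21/(21+33) = 21/54 = 7/18

P(Approve|Student) = 7/18 ≈ 38.89%


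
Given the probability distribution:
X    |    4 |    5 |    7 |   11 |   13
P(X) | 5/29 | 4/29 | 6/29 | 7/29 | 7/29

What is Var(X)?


E[X] = 250/29
E[X²] = 2504/29
Var(X) = E[X²] - (E[X])² = 2504/29 - 62500/841 = 10116/841

Var(X) = 10116/841 ≈ 12.0285


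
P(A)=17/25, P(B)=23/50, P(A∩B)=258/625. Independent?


P(A)×P(B) = 391/1250
P(A∩B) = 258/625
Not equal → NOT independent

No, not independent


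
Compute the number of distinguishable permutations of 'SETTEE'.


Letters: 6, freq: {'S': 1, 'E': 3, 'T': 2}
6!/(1!×3!×2!) = 720/12 = 60

60


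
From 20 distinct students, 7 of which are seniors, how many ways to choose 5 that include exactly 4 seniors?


Choose 4 of the 7 seniors and 1 of the other 13 students:
C(7,4)×C(13,1) = 35×13 = 455

455


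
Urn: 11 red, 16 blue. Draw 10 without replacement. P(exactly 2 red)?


Hypergeometric: C(11,2)×C(16,8)/C(27,10)
= 55×12870/8436285 = 110/1311

P(X=2) = 110/1311 ≈ 8.39%


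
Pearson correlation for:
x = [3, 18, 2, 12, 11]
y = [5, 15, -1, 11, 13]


n=5, Σx=46, Σy=43, Σxy=558, Σx²=602, Σy²=541
r = (5×558 - 46×43)/√((5×602 - 46²)(5×541 - 43²))
= 812/√(894×856) = 812/√765264 ≈ 812/874.7937 ≈ 0.9282

r ≈ 0.9282


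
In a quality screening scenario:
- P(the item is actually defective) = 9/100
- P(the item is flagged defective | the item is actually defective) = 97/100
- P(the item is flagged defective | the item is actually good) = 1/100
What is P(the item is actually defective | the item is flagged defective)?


Using Bayes' theorem:
P(A|B) = P(B|A)·P(A) / P(B)

P(the item is flagged defective) = 97/100 × 9/100 + 1/100 × 91/100
= 873/10000 + 91/10000 = 241/2500

P(the item is actually defective|the item is flagged defective) = (873/10000) / (241/2500) = 873/964

P(the item is actually defective|the item is flagged defective) = 873/964 ≈ 90.56%


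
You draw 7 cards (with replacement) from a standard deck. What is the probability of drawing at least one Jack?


P(not a Jack) = 48/52 = 12/13
P(none in 7 draws) = (12/13)^7 = 35831808/62748517
P(≥1 Jack) = 1 - 35831808/62748517 = 26916709/62748517

P = 26916709/62748517 ≈ 42.90%


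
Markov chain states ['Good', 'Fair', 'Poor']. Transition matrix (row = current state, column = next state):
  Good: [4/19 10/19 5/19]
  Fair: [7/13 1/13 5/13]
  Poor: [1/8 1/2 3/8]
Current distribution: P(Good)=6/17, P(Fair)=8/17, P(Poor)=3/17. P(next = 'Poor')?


P(next=Poor) = Σᵢ P(now=i)×P(i→Poor)
= 6/17×5/19 + 8/17×5/13 + 3/17×3/8
= 30/323 + 40/221 + 9/136 = 11423/33592

P = 11423/33592 ≈ 0.3401


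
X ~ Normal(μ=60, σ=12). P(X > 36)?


z = (36-60)/12 = -2.0
P(X > 36) = 1 - P(Z ≤ -2.0) = 1 - 0.0228 = 0.9772

P(X > 36) ≈ 0.9772


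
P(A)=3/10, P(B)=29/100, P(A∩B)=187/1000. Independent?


P(A)×P(B) = 87/1000
P(A∩B) = 187/1000
Not equal → NOT independent

No, not independent


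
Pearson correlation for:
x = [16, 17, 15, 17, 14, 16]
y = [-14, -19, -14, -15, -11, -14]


n=6, Σx=95, Σy=-87, Σxy=-1390, Σx²=1511, Σy²=1295
r = (6×(-1390) - 95×(-87))/√((6×1511 - 95²)(6×1295 - (-87)²))
= -75/√(41×201) = -75/√8241 ≈ -75/90.7800 ≈ -0.8262

r ≈ -0.8262


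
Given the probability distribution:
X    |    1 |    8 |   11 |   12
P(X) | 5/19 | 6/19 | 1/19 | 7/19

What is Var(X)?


E[X] = 148/19
E[X²] = 1518/19
Var(X) = E[X²] - (E[X])² = 1518/19 - 21904/361 = 6938/361

Var(X) = 6938/361 ≈ 19.2188


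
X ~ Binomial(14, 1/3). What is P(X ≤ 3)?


P(X ≤ 3) = Σ P(X=i) for i=0..3
P(X=0) = 16384/4782969
P(X=1) = 114688/4782969
P(X=2) = 372736/4782969
P(X=3) = 745472/4782969
Sum = 1249280/4782969

P(X ≤ 3) = 1249280/4782969 ≈ 26.12%


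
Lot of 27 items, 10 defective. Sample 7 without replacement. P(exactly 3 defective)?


Hypergeometric: C(10,3)×C(17,4)/C(27,7)
= 120×2380/888030 = 9520/29601

P(X=3) = 9520/29601 ≈ 32.16%


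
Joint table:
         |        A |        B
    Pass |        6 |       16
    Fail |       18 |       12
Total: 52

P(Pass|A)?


P(Pass|A) = 6/(6+18) = 6/24 = 1/4

P = 1/4 ≈ 25.00%


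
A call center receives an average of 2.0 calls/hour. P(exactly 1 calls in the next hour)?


Poisson(λ=2.0): P(X=1) = e^(-λ)×λ^k/k!
= e^(-2.0) × 2.0^1 / 1!
≈ 0.1353352832 × 2 / 1 ≈ 0.270671

P(X=1) ≈ 0.270671 ≈ 27.07%


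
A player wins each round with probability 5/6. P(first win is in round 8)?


Geometric: P(X=8) = (1-p)^(k-1)×p = (1/6)^7×5/6 = 5/1679616

P(X=8) = 5/1679616 ≈ 0.00%


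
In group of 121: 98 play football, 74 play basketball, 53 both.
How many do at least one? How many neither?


|A∪B| = 98+74-53 = 119
Neither = 121-119 = 2

At least one: 119; Neither: 2


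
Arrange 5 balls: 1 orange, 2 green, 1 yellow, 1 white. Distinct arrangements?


5!/(1!×2!×1!×1!) = 60

60


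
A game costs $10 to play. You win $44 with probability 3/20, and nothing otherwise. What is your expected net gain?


E[gain] = (44-10)×3/20 + (-10)×17/20
= 51/10 - 17/2 = -17/5

Expected net gain = $-17/5 ≈ $-3.40


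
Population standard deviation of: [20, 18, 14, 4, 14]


Mean = 70/5 = 14
  (20-14)²=36
  (18-14)²=16
  (14-14)²=0
  (4-14)²=100
  (14-14)²=0
Σ(x-μ)² = 152
σ² = 152/5

σ = √(152/5) ≈ 5.5136


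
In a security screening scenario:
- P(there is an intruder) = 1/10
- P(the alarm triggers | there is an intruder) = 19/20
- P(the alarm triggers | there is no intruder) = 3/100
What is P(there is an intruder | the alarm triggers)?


Using Bayes' theorem:
P(A|B) = P(B|A)·P(A) / P(B)

P(the alarm triggers) = 19/20 × 1/10 + 3/100 × 9/10
= 19/200 + 27/1000 = 61/500

P(there is an intruder|the alarm triggers) = (19/200) / (61/500) = 95/122

P(there is an intruder|the alarm triggers) = 95/122 ≈ 77.87%


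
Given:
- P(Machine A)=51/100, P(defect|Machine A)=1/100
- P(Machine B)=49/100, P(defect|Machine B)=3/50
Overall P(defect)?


P(B) = Σ P(B|Aᵢ)×P(Aᵢ)
  1/100×51/100 = 51/10000
  3/50×49/100 = 147/5000
Sum = 69/2000

P(defect) = 69/2000 ≈ 3.45%


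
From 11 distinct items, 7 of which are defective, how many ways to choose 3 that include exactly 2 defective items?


Choose 2 of the 7 defective items and 1 of the other 4 items:
C(7,2)×C(4,1) = 21×4 = 84

84


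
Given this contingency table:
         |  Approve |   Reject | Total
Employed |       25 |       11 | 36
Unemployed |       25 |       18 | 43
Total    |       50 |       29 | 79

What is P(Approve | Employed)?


P(Approve | Employed) = 25/(25+11) = 25/36

P(Approve|Employed) = 25/36 ≈ 69.44%


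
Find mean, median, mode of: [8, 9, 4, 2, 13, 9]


Sorted: [2, 4, 8, 9, 9, 13]
Mean = 45/6 = 15/2
Median = 17/2
Freq: {8: 1, 9: 2, 4: 1, 2: 1, 13: 1}
Mode: [9]

Mean=15/2, Median=17/2, Mode=9


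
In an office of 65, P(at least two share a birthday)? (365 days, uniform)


P(all different) = Π(365-i)/365 for i=0..64
= 0.002317
P(match) = 1 - 0.002317 = 0.997683

P ≈ 0.9977 ≈ 99.77%


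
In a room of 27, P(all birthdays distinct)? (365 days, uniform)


P(all different) = Π(365-i)/365 for i=0..26
= (365/365)×(364/365)×...×(339/365)
= 0.373141

P ≈ 0.3731 ≈ 37.31%


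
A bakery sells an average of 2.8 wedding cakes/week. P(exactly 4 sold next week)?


Poisson(λ=2.8): P(X=4) = e^(-λ)×λ^k/k!
= e^(-2.8) × 2.8^4 / 4!
≈ 0.06081006263 × 61.4656 / 24 ≈ 0.155739

P(X=4) ≈ 0.155739 ≈ 15.57%


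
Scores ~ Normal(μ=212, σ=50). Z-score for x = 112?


z = (x - μ)/σ = (112 - 212)/50 = -2.0

z = -2.0


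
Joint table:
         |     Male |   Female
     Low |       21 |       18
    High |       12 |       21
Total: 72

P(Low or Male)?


P(Low∨Male) = P(Low) + P(Male) - P(Low∧Male)
= (39 + 33 - 21)/72 = 51/72 = 17/24

P = 17/24 ≈ 70.83%


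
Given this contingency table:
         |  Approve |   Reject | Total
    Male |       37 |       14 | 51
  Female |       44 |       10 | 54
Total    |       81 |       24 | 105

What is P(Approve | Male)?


P(Approve | Male) = 37/(37+14) = 37/51

P(Approve|Male) = 37/51 ≈ 72.55%


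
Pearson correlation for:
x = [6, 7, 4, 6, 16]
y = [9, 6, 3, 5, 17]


n=5, Σx=39, Σy=40, Σxy=410, Σx²=393, Σy²=440
r = (5×410 - 39×40)/√((5×393 - 39²)(5×440 - 40²))
= 490/√(444×600) = 490/√266400 ≈ 490/516.1395 ≈ 0.9494

r ≈ 0.9494


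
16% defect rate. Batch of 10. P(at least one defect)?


P(all good) = (21/25)^10 = 16679880978201/95367431640625
P(≥1 defect) = 78687550662424/95367431640625

P = 78687550662424/95367431640625 ≈ 82.51%


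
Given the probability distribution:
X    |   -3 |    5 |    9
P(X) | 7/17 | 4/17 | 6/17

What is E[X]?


E[X] = Σ x·P(X=x)
= (-3)×(7/17) + (5)×(4/17) + (9)×(6/17)
= 53/17

E[X] = 53/17


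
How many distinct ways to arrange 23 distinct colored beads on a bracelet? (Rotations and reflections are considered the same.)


Free circular arrangements: rotations and reflections both identified.
(n-1)!/2 = 22!/2 = 1124000727777607680000/2 = 562000363888803840000

562000363888803840000


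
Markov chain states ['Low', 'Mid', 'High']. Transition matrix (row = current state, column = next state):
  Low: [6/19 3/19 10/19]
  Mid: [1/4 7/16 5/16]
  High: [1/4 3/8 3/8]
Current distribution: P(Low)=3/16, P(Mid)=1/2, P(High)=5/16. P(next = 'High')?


P(next=High) = Σᵢ P(now=i)×P(i→High)
= 3/16×10/19 + 1/2×5/16 + 5/16×3/8
= 15/152 + 5/32 + 15/128 = 905/2432

P = 905/2432 ≈ 0.3721


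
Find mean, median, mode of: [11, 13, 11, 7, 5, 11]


Sorted: [5, 7, 11, 11, 11, 13]
Mean = 58/6 = 29/3
Median = 11
Freq: {11: 3, 13: 1, 7: 1, 5: 1}
Mode: [11]

Mean=29/3, Median=11, Mode=11


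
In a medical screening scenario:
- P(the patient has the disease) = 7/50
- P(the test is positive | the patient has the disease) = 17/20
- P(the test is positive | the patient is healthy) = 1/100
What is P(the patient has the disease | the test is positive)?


Using Bayes' theorem:
P(A|B) = P(B|A)·P(A) / P(B)

P(the test is positive) = 17/20 × 7/50 + 1/100 × 43/50
= 119/1000 + 43/5000 = 319/2500

P(the patient has the disease|the test is positive) = (119/1000) / (319/2500) = 595/638

P(the patient has the disease|the test is positive) = 595/638 ≈ 93.26%


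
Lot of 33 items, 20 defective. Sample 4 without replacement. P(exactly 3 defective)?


Hypergeometric: C(20,3)×C(13,1)/C(33,4)
= 1140×13/40920 = 247/682

P(X=3) = 247/682 ≈ 36.22%


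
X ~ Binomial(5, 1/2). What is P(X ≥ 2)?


P(X ≥ 2) = Σ P(X=i) for i=2..5
P(X=2) = 5/16
P(X=3) = 5/16
P(X=4) = 5/32
P(X=5) = 1/32
Sum = 13/16

P(X ≥ 2) = 13/16 ≈ 81.25%


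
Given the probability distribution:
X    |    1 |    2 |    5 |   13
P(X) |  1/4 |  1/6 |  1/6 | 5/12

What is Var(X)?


E[X] = 41/6
E[X²] = 151/2
Var(X) = E[X²] - (E[X])² = 151/2 - 1681/36 = 1037/36

Var(X) = 1037/36 ≈ 28.8056


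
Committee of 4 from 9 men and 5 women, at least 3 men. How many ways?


Count by #men:
  3M,1W: C(9,3)×C(5,1)=420
  4M,0W: C(9,4)×C(5,0)=126
Total = 546

546


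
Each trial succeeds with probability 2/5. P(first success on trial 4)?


Geometric: P(X=4) = (1-p)^(k-1)×p = (3/5)^3×2/5 = 54/625

P(X=4) = 54/625 ≈ 8.64%


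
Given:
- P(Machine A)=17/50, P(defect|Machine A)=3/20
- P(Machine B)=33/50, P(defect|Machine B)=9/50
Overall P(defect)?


P(B) = Σ P(B|Aᵢ)×P(Aᵢ)
  3/20×17/50 = 51/1000
  9/50×33/50 = 297/2500
Sum = 849/5000

P(defect) = 849/5000 ≈ 16.98%


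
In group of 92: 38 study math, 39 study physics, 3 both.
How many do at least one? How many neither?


|A∪B| = 38+39-3 = 74
Neither = 92-74 = 18

At least one: 74; Neither: 18


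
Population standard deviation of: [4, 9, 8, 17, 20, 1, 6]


Mean = 65/7
  (4-65/7)²=1369/49
  (9-65/7)²=4/49
  (8-65/7)²=81/49
  (17-65/7)²=2916/49
  (20-65/7)²=5625/49
  (1-65/7)²=3364/49
  (6-65/7)²=529/49
Σ(x-μ)² = 1984/7
σ² = (1984/7)/7 = 1984/49

σ = √(1984/49) ≈ 6.3632


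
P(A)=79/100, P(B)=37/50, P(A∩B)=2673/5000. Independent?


P(A)×P(B) = 2923/5000
P(A∩B) = 2673/5000
Not equal → NOT independent

No, not independent


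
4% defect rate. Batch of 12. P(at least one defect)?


P(all good) = (24/25)^12 = 36520347436056576/59604644775390625
P(≥1 defect) = 23084297339334049/59604644775390625

P = 23084297339334049/59604644775390625 ≈ 38.73%


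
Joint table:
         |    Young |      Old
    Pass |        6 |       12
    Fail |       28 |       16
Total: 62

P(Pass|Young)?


P(Pass|Young) = 6/(6+28) = 6/34 = 3/17

P = 3/17 ≈ 17.65%


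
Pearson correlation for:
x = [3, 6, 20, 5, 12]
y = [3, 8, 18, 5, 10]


n=5, Σx=46, Σy=44, Σxy=562, Σx²=614, Σy²=522
r = (5×562 - 46×44)/√((5×614 - 46²)(5×522 - 44²))
= 786/√(954×674) = 786/√642996 ≈ 786/801.8703 ≈ 0.9802

r ≈ 0.9802


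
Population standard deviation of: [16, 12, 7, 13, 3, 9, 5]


Mean = 65/7
  (16-65/7)²=2209/49
  (12-65/7)²=361/49
  (7-65/7)²=256/49
  (13-65/7)²=676/49
  (3-65/7)²=1936/49
  (9-65/7)²=4/49
  (5-65/7)²=900/49
Σ(x-μ)² = 906/7
σ² = (906/7)/7 = 906/49

σ = √(906/49) ≈ 4.3000


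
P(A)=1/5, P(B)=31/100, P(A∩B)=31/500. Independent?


P(A)×P(B) = 31/500
P(A∩B) = 31/500
Equal ✓ → Independent

Yes, independent


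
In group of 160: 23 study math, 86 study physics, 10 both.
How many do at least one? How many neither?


|A∪B| = 23+86-10 = 99
Neither = 160-99 = 61

At least one: 99; Neither: 61


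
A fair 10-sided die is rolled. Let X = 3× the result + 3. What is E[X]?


E[die] = (1+10)/2 = 11/2
E[X] = 3×11/2 + 3 = 39/2

E[X] = 39/2


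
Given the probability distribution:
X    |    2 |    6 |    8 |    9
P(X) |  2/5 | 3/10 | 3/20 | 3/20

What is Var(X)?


E[X] = 103/20
E[X²] = 683/20
Var(X) = E[X²] - (E[X])² = 683/20 - 10609/400 = 3051/400

Var(X) = 3051/400 ≈ 7.6275


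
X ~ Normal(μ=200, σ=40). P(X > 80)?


z = (80-200)/40 = -3.0
P(X > 80) = 1 - P(Z ≤ -3.0) = 1 - 0.0013 = 0.9987

P(X > 80) ≈ 0.9987


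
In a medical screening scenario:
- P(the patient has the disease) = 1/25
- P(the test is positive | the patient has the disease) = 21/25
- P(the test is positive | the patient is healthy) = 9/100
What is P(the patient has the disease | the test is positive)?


Using Bayes' theorem:
P(A|B) = P(B|A)·P(A) / P(B)

P(the test is positive) = 21/25 × 1/25 + 9/100 × 24/25
= 21/625 + 54/625 = 3/25

P(the patient has the disease|the test is positive) = (21/625) / (3/25) = 7/25

P(the patient has the disease|the test is positive) = 7/25 ≈ 28.00%


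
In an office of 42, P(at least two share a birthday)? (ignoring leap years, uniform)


P(all different) = Π(365-i)/365 for i=0..41
= 0.085970
P(match) = 1 - 0.085970 = 0.914030

P ≈ 0.9140 ≈ 91.40%


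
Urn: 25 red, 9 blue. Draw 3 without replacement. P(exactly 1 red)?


Hypergeometric: C(25,1)×C(9,2)/C(34,3)
= 25×36/5984 = 225/1496

P(X=1) = 225/1496 ≈ 15.04%


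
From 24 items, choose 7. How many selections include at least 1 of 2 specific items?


Complement: C(24,7) - C(22,7) = 346104 - 170544 = 175560

175560


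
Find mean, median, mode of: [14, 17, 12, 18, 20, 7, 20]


Sorted: [7, 12, 14, 17, 18, 20, 20]
Mean = 108/7
Median = 17
Freq: {14: 1, 17: 1, 12: 1, 18: 1, 20: 2, 7: 1}
Mode: [20]

Mean=108/7, Median=17, Mode=20


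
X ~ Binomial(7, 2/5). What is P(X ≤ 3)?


P(X ≤ 3) = Σ P(X=i) for i=0..3
P(X=0) = 2187/78125
P(X=1) = 10206/78125
P(X=2) = 20412/78125
P(X=3) = 4536/15625
Sum = 11097/15625

P(X ≤ 3) = 11097/15625 ≈ 71.02%


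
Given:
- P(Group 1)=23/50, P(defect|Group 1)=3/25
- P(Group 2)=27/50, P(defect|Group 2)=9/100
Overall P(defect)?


P(B) = Σ P(B|Aᵢ)×P(Aᵢ)
  3/25×23/50 = 69/1250
  9/100×27/50 = 243/5000
Sum = 519/5000

P(defect) = 519/5000 ≈ 10.38%


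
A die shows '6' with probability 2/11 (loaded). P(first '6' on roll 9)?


Geometric: P(X=9) = (1-p)^(k-1)×p = (9/11)^8×2/11 = 86093442/2357947691

P(X=9) = 86093442/2357947691 ≈ 3.65%


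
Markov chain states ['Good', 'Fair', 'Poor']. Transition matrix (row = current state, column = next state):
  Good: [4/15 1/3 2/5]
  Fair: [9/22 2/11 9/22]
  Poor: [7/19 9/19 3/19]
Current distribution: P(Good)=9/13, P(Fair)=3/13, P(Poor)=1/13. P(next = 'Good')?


P(next=Good) = Σᵢ P(now=i)×P(i→Good)
= 9/13×4/15 + 3/13×9/22 + 1/13×7/19
= 12/65 + 27/286 + 7/247 = 8351/27170

P = 8351/27170 ≈ 0.3074


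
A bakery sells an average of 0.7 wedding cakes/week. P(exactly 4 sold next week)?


Poisson(λ=0.7): P(X=4) = e^(-λ)×λ^k/k!
= e^(-0.7) × 0.7^4 / 4!
≈ 0.4965853038 × 0.2401 / 24 ≈ 0.004968

P(X=4) ≈ 0.004968 ≈ 0.50%


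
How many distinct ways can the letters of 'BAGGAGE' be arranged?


Letters: 7, freq: {'B': 1, 'A': 2, 'G': 3, 'E': 1}
7!/(1!×2!×3!×1!) = 5040/12 = 420

420


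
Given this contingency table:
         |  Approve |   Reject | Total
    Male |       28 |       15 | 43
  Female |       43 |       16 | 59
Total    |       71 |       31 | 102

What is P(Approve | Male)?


P(Approve | Male) = 28/(28+15) = 28/43

P(Approve|Male) = 28/43 ≈ 65.12%


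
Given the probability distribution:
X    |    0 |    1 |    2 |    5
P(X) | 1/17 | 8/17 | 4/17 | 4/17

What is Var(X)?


E[X] = 36/17
E[X²] = 124/17
Var(X) = E[X²] - (E[X])² = 124/17 - 1296/289 = 812/289

Var(X) = 812/289 ≈ 2.8097


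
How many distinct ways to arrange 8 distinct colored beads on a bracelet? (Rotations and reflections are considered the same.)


Free circular arrangements: rotations and reflections both identified.
(n-1)!/2 = 7!/2 = 5040/2 = 2520

2520


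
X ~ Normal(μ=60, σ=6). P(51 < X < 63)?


z₁=(51-60)/6=-1.5, z₂=(63-60)/6=0.5
P = Φ(0.5) - Φ(-1.5) = 0.691462 - 0.066807 = 0.624655 ≈ 0.6247

P(51 < X < 63) ≈ 0.6247


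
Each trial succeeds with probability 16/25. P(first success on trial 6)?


Geometric: P(X=6) = (1-p)^(k-1)×p = (9/25)^5×16/25 = 944784/244140625

P(X=6) = 944784/244140625 ≈ 0.39%


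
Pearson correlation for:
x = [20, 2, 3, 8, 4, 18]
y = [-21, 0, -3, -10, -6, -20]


n=6, Σx=55, Σy=-60, Σxy=-893, Σx²=817, Σy²=986
r = (6×(-893) - 55×(-60))/√((6×817 - 55²)(6×986 - (-60)²))
= -2058/√(1877×2316) = -2058/√4347132 ≈ -2058/2084.9777 ≈ -0.9871

r ≈ -0.9871


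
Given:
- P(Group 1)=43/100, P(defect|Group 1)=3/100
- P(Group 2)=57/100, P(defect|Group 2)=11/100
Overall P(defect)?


P(B) = Σ P(B|Aᵢ)×P(Aᵢ)
  3/100×43/100 = 129/10000
  11/100×57/100 = 627/10000
Sum = 189/2500

P(defect) = 189/2500 ≈ 7.56%


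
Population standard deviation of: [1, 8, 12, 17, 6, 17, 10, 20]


Mean = 91/8
  (1-91/8)²=6889/64
  (8-91/8)²=729/64
  (12-91/8)²=25/64
  (17-91/8)²=2025/64
  (6-91/8)²=1849/64
  (17-91/8)²=2025/64
  (10-91/8)²=121/64
  (20-91/8)²=4761/64
Σ(x-μ)² = 2303/8
σ² = (2303/8)/8 = 2303/64

σ = √(2303/64) ≈ 5.9987


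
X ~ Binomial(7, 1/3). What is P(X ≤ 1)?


P(X ≤ 1) = Σ P(X=i) for i=0..1
P(X=0) = 128/2187
P(X=1) = 448/2187
Sum = 64/243

P(X ≤ 1) = 64/243 ≈ 26.34%


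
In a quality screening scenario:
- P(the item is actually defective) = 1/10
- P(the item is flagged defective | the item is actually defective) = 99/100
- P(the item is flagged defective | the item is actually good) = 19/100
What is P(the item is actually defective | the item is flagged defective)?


Using Bayes' theorem:
P(A|B) = P(B|A)·P(A) / P(B)

P(the item is flagged defective) = 99/100 × 1/10 + 19/100 × 9/10
= 99/1000 + 171/1000 = 27/100

P(the item is actually defective|the item is flagged defective) = (99/1000) / (27/100) = 11/30

P(the item is actually defective|the item is flagged defective) = 11/30 ≈ 36.67%


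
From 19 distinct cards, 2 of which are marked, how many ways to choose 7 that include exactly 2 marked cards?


Choose 2 of the 2 marked cards and 5 of the other 17 cards:
C(2,2)×C(17,5) = 1×6188 = 6188

6188


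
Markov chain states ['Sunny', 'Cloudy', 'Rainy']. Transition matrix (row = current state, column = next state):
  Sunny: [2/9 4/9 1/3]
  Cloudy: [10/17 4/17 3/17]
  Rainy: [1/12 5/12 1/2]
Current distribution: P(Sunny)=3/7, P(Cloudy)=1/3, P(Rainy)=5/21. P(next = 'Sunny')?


P(next=Sunny) = Σᵢ P(now=i)×P(i→Sunny)
= 3/7×2/9 + 1/3×10/17 + 5/21×1/12
= 2/21 + 10/51 + 5/252 = 1333/4284

P = 1333/4284 ≈ 0.3112


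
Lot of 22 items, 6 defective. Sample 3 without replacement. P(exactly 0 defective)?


Hypergeometric: C(6,0)×C(16,3)/C(22,3)
= 1×560/1540 = 4/11

P(X=0) = 4/11 ≈ 36.36%


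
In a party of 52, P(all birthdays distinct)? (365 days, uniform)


P(all different) = Π(365-i)/365 for i=0..51
= (365/365)×(364/365)×...×(314/365)
= 0.021995

P ≈ 0.0220 ≈ 2.20%


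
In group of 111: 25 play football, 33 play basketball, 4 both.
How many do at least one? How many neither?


|A∪B| = 25+33-4 = 54
Neither = 111-54 = 57

At least one: 54; Neither: 57


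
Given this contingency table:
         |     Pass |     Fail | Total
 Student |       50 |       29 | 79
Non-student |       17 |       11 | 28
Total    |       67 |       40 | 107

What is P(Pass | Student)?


P(Pass | Student) = 50/(50+29) = 50/79

P(Pass|Student) = 50/79 ≈ 63.29%


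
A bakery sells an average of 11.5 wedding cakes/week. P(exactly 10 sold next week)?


Poisson(λ=11.5): P(X=10) = e^(-λ)×λ^k/k!
= e^(-11.5) × 11.5^10 / 10!
≈ 1.01300936e-05 × 40455577357.1 / 3628800 ≈ 0.112935

P(X=10) ≈ 0.112935 ≈ 11.29%


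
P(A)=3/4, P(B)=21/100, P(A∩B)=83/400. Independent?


P(A)×P(B) = 63/400
P(A∩B) = 83/400
Not equal → NOT independent

No, not independent


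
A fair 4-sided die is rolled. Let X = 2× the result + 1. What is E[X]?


E[die] = (1+4)/2 = 5/2
E[X] = 2×5/2 + 1 = 6

E[X] = 6


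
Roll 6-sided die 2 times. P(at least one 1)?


P(no 1)^2 = (5/6)^2 = 25/36
P(≥1) = 1 - 25/36 = 11/36

P = 11/36 ≈ 30.56%


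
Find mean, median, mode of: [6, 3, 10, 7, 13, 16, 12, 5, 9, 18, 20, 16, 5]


Sorted: [3, 5, 5, 6, 7, 9, 10, 12, 13, 16, 16, 18, 20]
Mean = 140/13
Median = 10
Freq: {6: 1, 3: 1, 10: 1, 7: 1, 13: 1, 16: 2, 12: 1, 5: 2, 9: 1, 18: 1, 20: 1}
Mode: [5, 16]

Mean=140/13, Median=10, Mode=[5, 16]


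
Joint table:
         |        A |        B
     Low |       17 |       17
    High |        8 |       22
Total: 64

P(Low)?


P(Low) = (17+17)/64 = 34/64 = 17/32

P(Low) = 17/32 ≈ 53.12%


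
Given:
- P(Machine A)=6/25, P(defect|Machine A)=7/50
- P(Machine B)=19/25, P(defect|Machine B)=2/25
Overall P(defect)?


P(B) = Σ P(B|Aᵢ)×P(Aᵢ)
  7/50×6/25 = 21/625
  2/25×19/25 = 38/625
Sum = 59/625

P(defect) = 59/625 ≈ 9.44%


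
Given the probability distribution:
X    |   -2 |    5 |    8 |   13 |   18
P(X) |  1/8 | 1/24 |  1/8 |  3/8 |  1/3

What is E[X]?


E[X] = Σ x·P(X=x)
= (-2)×(1/8) + (5)×(1/24) + (8)×(1/8) + (13)×(3/8) + (18)×(1/3)
= 71/6

E[X] = 71/6


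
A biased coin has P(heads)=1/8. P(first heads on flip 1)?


Geometric: P(X=1) = (1-p)^(k-1)×p = (7/8)^0×1/8 = 1/8

P(X=1) = 1/8 ≈ 12.50%


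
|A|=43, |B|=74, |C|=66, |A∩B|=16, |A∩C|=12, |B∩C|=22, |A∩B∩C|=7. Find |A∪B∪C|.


|A∪B∪C| = 43+74+66-16-12-22+7 = 140

|A∪B∪C| = 140


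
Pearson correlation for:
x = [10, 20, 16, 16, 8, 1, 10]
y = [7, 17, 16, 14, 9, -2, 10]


n=7, Σx=81, Σy=71, Σxy=1060, Σx²=1177, Σy²=975
r = (7×1060 - 81×71)/√((7×1177 - 81²)(7×975 - 71²))
= 1669/√(1678×1784) = 1669/√2993552 ≈ 1669/1730.1884 ≈ 0.9646

r ≈ 0.9646


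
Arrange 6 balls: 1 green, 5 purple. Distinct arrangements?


6!/(1!×5!) = 6

6


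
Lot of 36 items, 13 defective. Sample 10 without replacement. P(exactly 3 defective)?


Hypergeometric: C(13,3)×C(23,7)/C(36,10)
= 286×245157/254186856 = 62491/226548

P(X=3) = 62491/226548 ≈ 27.58%


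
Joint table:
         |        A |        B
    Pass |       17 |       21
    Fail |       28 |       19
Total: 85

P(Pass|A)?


P(Pass|A) = 17/(17+28) = 17/45

P = 17/45 ≈ 37.78%


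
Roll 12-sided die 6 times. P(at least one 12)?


P(no 12)^6 = (11/12)^6 = 1771561/2985984
P(≥1) = 1 - 1771561/2985984 = 1214423/2985984

P = 1214423/2985984 ≈ 40.67%


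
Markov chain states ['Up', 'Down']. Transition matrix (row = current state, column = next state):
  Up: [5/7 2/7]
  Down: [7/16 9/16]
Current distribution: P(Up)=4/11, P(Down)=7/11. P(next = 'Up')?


P(next=Up) = Σᵢ P(now=i)×P(i→Up)
= 4/11×5/7 + 7/11×7/16
= 20/77 + 49/176 = 663/1232

P = 663/1232 ≈ 0.5381


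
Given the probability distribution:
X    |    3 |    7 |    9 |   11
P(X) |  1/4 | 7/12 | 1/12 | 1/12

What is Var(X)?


E[X] = 13/2
E[X²] = 143/3
Var(X) = E[X²] - (E[X])² = 143/3 - 169/4 = 65/12

Var(X) = 65/12 ≈ 5.4167


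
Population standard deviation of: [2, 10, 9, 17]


Mean = 38/4 = 19/2
  (2-19/2)²=225/4
  (10-19/2)²=1/4
  (9-19/2)²=1/4
  (17-19/2)²=225/4
Σ(x-μ)² = 113
σ² = 113/4

σ = √(113/4) ≈ 5.3151


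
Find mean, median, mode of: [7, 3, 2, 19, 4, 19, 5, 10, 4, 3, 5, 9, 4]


Sorted: [2, 3, 3, 4, 4, 4, 5, 5, 7, 9, 10, 19, 19]
Mean = 94/13
Median = 5
Freq: {7: 1, 3: 2, 2: 1, 19: 2, 4: 3, 5: 2, 10: 1, 9: 1}
Mode: [4]

Mean=94/13, Median=5, Mode=4


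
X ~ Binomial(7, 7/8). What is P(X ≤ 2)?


P(X ≤ 2) = Σ P(X=i) for i=0..2
P(X=0) = 1/2097152
P(X=1) = 49/2097152
P(X=2) = 1029/2097152
Sum = 1079/2097152

P(X ≤ 2) = 1079/2097152 ≈ 0.05%


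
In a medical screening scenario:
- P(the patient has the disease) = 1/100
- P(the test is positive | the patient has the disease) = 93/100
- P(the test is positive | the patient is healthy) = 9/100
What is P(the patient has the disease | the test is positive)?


Using Bayes' theorem:
P(A|B) = P(B|A)·P(A) / P(B)

P(the test is positive) = 93/100 × 1/100 + 9/100 × 99/100
= 93/10000 + 891/10000 = 123/1250

P(the patient has the disease|the test is positive) = (93/10000) / (123/1250) = 31/328

P(the patient has the disease|the test is positive) = 31/328 ≈ 9.45%


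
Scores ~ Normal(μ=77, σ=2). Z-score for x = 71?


z = (x - μ)/σ = (71 - 77)/2 = -3.0

z = -3.0


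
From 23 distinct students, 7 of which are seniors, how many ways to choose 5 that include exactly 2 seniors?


Choose 2 of the 7 seniors and 3 of the other 16 students:
C(7,2)×C(16,3) = 21×560 = 11760

11760


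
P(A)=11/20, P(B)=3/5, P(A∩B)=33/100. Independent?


P(A)×P(B) = 33/100
P(A∩B) = 33/100
Equal ✓ → Independent

Yes, independent


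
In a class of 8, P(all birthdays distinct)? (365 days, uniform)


P(all different) = Π(365-i)/365 for i=0..7
= (365/365)×(364/365)×...×(358/365)
= 0.925665

P ≈ 0.9257 ≈ 92.57%


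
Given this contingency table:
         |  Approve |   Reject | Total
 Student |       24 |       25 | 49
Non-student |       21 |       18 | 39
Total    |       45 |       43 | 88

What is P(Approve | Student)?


P(Approve | Student) = 24/(24+25) = 24/49

P(Approve|Student) = 24/49 ≈ 48.98%


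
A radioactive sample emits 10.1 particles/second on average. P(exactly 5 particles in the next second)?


Poisson(λ=10.1): P(X=5) = e^(-λ)×λ^k/k!
= e^(-10.1) × 10.1^5 / 5!
≈ 4.107955523e-05 × 105101.00501 / 120 ≈ 0.035979

P(X=5) ≈ 0.035979 ≈ 3.60%


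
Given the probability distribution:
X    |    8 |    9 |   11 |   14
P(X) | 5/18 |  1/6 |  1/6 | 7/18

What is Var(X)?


E[X] = 11
E[X²] = 383/3
Var(X) = E[X²] - (E[X])² = 383/3 - 121 = 20/3

Var(X) = 20/3 ≈ 6.6667


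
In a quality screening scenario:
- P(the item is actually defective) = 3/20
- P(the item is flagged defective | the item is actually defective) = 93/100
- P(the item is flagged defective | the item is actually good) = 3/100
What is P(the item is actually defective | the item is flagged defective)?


Using Bayes' theorem:
P(A|B) = P(B|A)·P(A) / P(B)

P(the item is flagged defective) = 93/100 × 3/20 + 3/100 × 17/20
= 279/2000 + 51/2000 = 33/200

P(the item is actually defective|the item is flagged defective) = (279/2000) / (33/200) = 93/110

P(the item is actually defective|the item is flagged defective) = 93/110 ≈ 84.55%


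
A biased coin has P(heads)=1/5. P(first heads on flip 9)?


Geometric: P(X=9) = (1-p)^(k-1)×p = (4/5)^8×1/5 = 65536/1953125

P(X=9) = 65536/1953125 ≈ 3.36%


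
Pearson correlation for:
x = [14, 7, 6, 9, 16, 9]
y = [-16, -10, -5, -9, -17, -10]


n=6, Σx=61, Σy=-67, Σxy=-767, Σx²=699, Σy²=851
r = (6×(-767) - 61×(-67))/√((6×699 - 61²)(6×851 - (-67)²))
= -515/√(473×617) = -515/√291841 ≈ -515/540.2231 ≈ -0.9533

r ≈ -0.9533


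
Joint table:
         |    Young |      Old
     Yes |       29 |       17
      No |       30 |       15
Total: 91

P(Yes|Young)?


P(Yes|Young) = 29/(29+30) = 29/59

P = 29/59 ≈ 49.15%


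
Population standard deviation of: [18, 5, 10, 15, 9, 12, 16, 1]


Mean = 86/8 = 43/4
  (18-43/4)²=841/16
  (5-43/4)²=529/16
  (10-43/4)²=9/16
  (15-43/4)²=289/16
  (9-43/4)²=49/16
  (12-43/4)²=25/16
  (16-43/4)²=441/16
  (1-43/4)²=1521/16
Σ(x-μ)² = 463/2
σ² = (463/2)/8 = 463/16

σ = √(463/16) ≈ 5.3794


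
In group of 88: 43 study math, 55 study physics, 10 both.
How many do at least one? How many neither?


|A∪B| = 43+55-10 = 88
Neither = 88-88 = 0

At least one: 88; Neither: 0


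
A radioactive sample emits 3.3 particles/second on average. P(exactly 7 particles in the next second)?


Poisson(λ=3.3): P(X=7) = e^(-λ)×λ^k/k!
= e^(-3.3) × 3.3^7 / 7!
≈ 0.0368831674 × 4261.8442977 / 5040 ≈ 0.031189

P(X=7) ≈ 0.031189 ≈ 3.12%


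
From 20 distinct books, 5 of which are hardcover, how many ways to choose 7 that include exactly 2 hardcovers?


Choose 2 of the 5 hardcovers and 5 of the other 15 books:
C(5,2)×C(15,5) = 10×3003 = 30030

30030


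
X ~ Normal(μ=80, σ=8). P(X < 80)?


z = (80-80)/8 = 0.0
P(Z < 0.0) = 0.5000

P(X < 80) ≈ 0.5000


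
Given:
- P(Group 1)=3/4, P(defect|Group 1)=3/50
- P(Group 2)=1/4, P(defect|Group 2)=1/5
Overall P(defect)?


P(B) = Σ P(B|Aᵢ)×P(Aᵢ)
  3/50×3/4 = 9/200
  1/5×1/4 = 1/20
Sum = 19/200

P(defect) = 19/200 ≈ 9.50%


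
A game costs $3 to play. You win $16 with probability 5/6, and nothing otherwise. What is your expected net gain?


E[gain] = (16-3)×5/6 + (-3)×1/6
= 65/6 - 1/2 = 31/3

Expected net gain = $31/3 ≈ $10.33


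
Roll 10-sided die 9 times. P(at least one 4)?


P(no 4)^9 = (9/10)^9 = 387420489/1000000000
P(≥1) = 1 - 387420489/1000000000 = 612579511/1000000000

P = 612579511/1000000000 ≈ 61.26%


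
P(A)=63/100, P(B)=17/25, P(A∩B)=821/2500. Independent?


P(A)×P(B) = 1071/2500
P(A∩B) = 821/2500
Not equal → NOT independent

No, not independent


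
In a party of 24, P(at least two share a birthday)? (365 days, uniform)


P(all different) = Π(365-i)/365 for i=0..23
= 0.461656
P(match) = 1 - 0.461656 = 0.538344

P ≈ 0.5383 ≈ 53.83%


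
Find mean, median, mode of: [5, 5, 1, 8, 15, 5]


Sorted: [1, 5, 5, 5, 8, 15]
Mean = 39/6 = 13/2
Median = 5
Freq: {5: 3, 1: 1, 8: 1, 15: 1}
Mode: [5]

Mean=13/2, Median=5, Mode=5


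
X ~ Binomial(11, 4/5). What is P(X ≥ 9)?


P(X ≥ 9) = Σ P(X=i) for i=9..11
P(X=9) = 2883584/9765625
P(X=10) = 11534336/48828125
P(X=11) = 4194304/48828125
Sum = 6029312/9765625

P(X ≥ 9) = 6029312/9765625 ≈ 61.74%


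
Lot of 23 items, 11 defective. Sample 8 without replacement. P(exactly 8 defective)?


Hypergeometric: C(11,8)×C(12,0)/C(23,8)
= 165×1/490314 = 5/14858

P(X=8) = 5/14858 ≈ 0.03%


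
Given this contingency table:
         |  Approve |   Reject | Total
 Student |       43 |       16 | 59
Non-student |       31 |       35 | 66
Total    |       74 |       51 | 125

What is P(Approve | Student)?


P(Approve | Student) = 43/(43+16) = 43/59

P(Approve|Student) = 43/59 ≈ 72.88%


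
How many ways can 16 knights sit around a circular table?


Circular arrangements of 16 distinct objects: fix one position to break rotational symmetry.
(n-1)! = 15! = 1307674368000

1307674368000


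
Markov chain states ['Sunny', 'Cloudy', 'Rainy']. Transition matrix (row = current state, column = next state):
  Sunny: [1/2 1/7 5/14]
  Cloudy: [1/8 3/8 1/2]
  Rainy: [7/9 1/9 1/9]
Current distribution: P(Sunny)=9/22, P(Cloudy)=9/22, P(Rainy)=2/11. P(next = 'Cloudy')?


P(next=Cloudy) = Σᵢ P(now=i)×P(i→Cloudy)
= 9/22×1/7 + 9/22×3/8 + 2/11×1/9
= 9/154 + 27/176 + 2/99 = 2573/11088

P = 2573/11088 ≈ 0.2321


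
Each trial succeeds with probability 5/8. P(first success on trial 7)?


Geometric: P(X=7) = (1-p)^(k-1)×p = (3/8)^6×5/8 = 3645/2097152

P(X=7) = 3645/2097152 ≈ 0.17%


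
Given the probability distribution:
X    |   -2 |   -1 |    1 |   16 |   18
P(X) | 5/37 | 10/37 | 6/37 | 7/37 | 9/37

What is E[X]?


E[X] = Σ x·P(X=x)
= (-2)×(5/37) + (-1)×(10/37) + (1)×(6/37) + (16)×(7/37) + (18)×(9/37)
= 260/37

E[X] = 260/37


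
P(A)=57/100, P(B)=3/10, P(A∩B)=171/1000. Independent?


P(A)×P(B) = 171/1000
P(A∩B) = 171/1000
Equal ✓ → Independent

Yes, independent


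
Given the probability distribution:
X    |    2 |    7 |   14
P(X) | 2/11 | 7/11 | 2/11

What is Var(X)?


E[X] = 81/11
E[X²] = 743/11
Var(X) = E[X²] - (E[X])² = 743/11 - 6561/121 = 1612/121

Var(X) = 1612/121 ≈ 13.3223


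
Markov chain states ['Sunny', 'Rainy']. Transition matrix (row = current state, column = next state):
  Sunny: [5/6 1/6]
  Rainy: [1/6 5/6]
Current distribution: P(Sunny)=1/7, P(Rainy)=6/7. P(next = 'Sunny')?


P(next=Sunny) = Σᵢ P(now=i)×P(i→Sunny)
= 1/7×5/6 + 6/7×1/6
= 5/42 + 1/7 = 11/42

P = 11/42 ≈ 0.2619


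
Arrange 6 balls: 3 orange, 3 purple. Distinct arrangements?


6!/(3!×3!) = 20

20


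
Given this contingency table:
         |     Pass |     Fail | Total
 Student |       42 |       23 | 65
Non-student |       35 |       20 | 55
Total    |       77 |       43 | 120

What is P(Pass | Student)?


P(Pass | Student) = 42/(42+23) = 42/65

P(Pass|Student) = 42/65 ≈ 64.62%


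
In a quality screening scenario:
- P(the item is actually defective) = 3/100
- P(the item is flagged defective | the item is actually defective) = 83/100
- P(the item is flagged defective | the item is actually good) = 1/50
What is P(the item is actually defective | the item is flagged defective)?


Using Bayes' theorem:
P(A|B) = P(B|A)·P(A) / P(B)

P(the item is flagged defective) = 83/100 × 3/100 + 1/50 × 97/100
= 249/10000 + 97/5000 = 443/10000

P(the item is actually defective|the item is flagged defective) = (249/10000) / (443/10000) = 249/443

P(the item is actually defective|the item is flagged defective) = 249/443 ≈ 56.21%
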